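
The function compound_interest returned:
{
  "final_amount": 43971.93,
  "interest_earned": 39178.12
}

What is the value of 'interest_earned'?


39178.12


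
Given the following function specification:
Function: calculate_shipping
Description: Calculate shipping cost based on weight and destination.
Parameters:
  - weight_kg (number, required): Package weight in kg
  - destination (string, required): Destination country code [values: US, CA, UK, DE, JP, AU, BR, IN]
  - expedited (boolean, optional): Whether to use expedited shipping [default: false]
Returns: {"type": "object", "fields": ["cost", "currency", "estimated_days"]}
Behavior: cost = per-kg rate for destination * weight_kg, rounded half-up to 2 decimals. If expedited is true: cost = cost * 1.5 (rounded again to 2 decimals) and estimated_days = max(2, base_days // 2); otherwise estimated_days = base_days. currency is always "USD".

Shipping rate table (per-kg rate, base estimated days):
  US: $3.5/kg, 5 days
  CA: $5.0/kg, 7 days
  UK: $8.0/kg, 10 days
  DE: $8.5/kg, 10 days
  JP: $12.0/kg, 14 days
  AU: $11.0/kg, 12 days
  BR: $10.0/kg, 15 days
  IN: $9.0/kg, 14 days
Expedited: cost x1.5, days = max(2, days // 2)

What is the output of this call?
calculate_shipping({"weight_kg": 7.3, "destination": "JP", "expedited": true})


Rate for JP: $12.0/kg, base 14 days
cost = 12.0 * 7.3 = 87.6 -> 87.60
expedited: cost = 87.60 * 1.5 = 131.4 -> 131.40; estimated_days = max(2, 14 // 2) = 7
Output:
{"cost": 131.4, "currency": "USD", "estimated_days": 7}


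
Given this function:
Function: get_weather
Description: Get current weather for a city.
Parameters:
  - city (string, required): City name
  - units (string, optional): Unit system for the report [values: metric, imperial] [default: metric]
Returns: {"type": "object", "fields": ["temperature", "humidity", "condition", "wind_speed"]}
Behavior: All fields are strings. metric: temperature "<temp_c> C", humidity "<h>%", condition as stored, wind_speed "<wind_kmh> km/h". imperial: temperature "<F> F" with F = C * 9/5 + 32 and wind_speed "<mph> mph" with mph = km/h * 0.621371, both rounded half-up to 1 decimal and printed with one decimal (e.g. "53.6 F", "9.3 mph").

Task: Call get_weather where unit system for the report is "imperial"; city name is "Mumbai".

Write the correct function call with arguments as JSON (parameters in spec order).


Mapping each described value to its parameter name:
  'Unit system for the report' -> units = "imperial"
  'City name' -> city = "Mumbai"
get_weather({"city": "Mumbai", "units": "imperial"})


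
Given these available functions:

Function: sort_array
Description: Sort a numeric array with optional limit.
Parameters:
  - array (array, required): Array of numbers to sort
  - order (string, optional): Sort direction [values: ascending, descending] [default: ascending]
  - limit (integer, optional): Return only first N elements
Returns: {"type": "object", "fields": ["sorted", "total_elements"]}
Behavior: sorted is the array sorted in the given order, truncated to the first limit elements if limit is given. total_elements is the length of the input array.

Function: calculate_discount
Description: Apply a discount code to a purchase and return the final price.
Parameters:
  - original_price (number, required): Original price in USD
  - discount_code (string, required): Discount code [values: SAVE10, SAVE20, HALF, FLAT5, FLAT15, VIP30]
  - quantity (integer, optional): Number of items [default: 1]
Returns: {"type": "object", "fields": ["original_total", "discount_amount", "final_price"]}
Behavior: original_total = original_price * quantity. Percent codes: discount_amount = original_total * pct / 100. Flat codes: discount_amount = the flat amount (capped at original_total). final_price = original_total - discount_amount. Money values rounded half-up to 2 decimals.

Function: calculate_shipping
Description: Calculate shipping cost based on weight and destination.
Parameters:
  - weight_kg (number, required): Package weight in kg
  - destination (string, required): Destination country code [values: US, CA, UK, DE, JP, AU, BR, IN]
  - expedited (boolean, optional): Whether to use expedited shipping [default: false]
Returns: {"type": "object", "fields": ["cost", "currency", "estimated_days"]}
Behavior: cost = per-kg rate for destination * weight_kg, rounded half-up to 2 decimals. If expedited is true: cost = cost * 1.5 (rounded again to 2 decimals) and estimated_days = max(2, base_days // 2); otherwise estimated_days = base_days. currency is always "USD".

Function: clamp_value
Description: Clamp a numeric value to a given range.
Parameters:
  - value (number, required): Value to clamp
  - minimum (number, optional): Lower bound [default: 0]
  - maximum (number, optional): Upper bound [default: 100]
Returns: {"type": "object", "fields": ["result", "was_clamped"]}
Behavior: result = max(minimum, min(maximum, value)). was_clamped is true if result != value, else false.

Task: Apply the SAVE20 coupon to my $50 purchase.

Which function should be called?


The task needs a function whose description is: Apply a discount code to a purchase and return the final price.
calculate_discount


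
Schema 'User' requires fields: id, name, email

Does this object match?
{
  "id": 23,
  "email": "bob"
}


Checking required fields...
Missing: name
Invalid - missing required field 'name'


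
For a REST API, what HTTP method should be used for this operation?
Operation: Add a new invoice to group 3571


GET = read, POST = create, PUT = update/replace, DELETE = remove
This operation is a create.
POST


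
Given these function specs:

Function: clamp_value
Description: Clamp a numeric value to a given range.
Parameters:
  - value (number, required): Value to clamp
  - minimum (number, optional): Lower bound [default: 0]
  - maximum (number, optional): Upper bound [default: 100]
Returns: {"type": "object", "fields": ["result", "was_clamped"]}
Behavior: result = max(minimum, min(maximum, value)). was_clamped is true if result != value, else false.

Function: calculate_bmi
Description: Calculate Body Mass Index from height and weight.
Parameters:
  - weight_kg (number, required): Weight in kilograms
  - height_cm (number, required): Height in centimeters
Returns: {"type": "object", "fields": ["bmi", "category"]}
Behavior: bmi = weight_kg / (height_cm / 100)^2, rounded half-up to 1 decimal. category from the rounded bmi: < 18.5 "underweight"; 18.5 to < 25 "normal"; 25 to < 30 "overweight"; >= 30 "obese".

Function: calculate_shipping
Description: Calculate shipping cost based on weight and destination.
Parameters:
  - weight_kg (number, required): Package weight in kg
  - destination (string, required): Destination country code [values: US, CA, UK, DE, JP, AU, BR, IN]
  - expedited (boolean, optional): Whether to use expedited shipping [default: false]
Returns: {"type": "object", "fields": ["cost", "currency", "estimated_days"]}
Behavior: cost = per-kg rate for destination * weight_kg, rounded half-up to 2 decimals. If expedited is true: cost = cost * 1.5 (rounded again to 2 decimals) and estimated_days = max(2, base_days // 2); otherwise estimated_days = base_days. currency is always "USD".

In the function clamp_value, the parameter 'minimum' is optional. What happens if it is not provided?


The clamp_value spec declares:
  - minimum (number, optional): Lower bound [default: 0]
It defaults to 0


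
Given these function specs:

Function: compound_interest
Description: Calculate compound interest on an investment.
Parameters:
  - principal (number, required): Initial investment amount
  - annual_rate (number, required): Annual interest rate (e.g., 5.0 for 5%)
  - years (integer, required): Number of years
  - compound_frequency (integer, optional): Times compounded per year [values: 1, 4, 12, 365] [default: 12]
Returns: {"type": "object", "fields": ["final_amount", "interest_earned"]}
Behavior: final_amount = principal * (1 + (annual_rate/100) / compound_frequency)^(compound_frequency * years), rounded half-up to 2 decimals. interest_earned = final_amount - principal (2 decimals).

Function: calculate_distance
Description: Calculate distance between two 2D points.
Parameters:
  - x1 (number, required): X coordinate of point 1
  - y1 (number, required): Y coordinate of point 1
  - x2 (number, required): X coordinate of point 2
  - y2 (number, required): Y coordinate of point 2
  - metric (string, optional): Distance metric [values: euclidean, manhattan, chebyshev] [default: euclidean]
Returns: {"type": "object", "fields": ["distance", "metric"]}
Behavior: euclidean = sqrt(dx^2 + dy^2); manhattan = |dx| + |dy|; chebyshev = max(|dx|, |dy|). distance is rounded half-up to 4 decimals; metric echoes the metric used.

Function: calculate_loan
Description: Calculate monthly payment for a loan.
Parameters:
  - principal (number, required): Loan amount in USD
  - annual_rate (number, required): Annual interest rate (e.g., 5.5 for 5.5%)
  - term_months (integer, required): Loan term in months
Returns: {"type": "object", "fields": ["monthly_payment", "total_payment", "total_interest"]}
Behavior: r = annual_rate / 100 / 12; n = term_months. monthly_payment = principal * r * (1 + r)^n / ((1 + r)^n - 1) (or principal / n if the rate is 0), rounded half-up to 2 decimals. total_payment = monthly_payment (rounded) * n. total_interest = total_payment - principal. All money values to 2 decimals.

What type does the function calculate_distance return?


The calculate_distance spec declares Returns: {"type": "object", "fields": ["distance", "metric"]}
Type:
object


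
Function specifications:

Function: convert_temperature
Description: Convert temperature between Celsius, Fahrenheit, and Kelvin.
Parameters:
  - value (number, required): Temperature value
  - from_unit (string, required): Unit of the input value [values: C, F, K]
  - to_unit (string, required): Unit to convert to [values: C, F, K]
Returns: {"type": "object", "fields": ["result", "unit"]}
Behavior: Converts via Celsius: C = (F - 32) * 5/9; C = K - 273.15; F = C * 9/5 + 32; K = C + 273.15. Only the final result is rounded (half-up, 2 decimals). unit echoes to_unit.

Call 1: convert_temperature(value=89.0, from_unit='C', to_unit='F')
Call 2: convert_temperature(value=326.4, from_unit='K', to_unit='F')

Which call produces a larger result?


Call 1:
  Input already in C: 89
  To F: 89 * 9/5 + 32 = 192.2
  Round to 2 decimals: 192.2
  -> 192.2 F
Call 2:
  To C: 326.4 - 273.15 = 53.25
  To F: 53.25 * 9/5 + 32 = 127.85
  Round to 2 decimals: 127.85
  -> 127.85 F
Call 1 (192.2 F)


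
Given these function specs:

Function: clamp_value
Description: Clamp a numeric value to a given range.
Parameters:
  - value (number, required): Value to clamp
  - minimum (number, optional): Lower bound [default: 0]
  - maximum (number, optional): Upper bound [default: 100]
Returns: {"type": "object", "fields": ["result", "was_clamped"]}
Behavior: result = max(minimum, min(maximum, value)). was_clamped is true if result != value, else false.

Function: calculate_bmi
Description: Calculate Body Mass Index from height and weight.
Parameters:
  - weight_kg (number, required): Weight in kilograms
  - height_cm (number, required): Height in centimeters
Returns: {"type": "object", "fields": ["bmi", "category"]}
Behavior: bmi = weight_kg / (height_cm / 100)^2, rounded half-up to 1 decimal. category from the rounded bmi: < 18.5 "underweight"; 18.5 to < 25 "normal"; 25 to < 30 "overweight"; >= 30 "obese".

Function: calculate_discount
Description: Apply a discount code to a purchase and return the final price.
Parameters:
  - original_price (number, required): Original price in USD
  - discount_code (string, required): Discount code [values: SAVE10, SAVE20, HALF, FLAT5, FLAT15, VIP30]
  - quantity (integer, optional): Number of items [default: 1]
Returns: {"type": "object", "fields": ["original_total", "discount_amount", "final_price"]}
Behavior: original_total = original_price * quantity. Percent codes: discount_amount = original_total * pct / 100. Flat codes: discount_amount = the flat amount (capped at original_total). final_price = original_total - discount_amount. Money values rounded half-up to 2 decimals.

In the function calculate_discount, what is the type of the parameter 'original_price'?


The calculate_discount spec declares:
  - original_price (number, required): Original price in USD
Type:
number


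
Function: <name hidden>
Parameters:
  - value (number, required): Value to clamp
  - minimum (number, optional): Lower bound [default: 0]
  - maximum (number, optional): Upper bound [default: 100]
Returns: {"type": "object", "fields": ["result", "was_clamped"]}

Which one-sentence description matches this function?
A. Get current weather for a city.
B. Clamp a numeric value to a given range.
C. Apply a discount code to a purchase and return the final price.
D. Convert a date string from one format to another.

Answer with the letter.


Parameters value, minimum, maximum and return ["result", "was_clamped"] fit: Clamp a numeric value to a given range.
B


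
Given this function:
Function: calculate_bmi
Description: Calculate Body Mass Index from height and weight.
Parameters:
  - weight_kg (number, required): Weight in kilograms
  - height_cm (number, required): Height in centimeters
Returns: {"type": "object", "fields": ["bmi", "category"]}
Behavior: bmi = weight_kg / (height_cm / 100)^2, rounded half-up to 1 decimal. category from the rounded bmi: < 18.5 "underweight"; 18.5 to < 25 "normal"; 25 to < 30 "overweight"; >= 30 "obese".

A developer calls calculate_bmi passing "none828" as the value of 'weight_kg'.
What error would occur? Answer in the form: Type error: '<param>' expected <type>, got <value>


Spec: 'weight_kg' is declared as number; "none828" is a string.
Type error: 'weight_kg' expected number, got "none828"


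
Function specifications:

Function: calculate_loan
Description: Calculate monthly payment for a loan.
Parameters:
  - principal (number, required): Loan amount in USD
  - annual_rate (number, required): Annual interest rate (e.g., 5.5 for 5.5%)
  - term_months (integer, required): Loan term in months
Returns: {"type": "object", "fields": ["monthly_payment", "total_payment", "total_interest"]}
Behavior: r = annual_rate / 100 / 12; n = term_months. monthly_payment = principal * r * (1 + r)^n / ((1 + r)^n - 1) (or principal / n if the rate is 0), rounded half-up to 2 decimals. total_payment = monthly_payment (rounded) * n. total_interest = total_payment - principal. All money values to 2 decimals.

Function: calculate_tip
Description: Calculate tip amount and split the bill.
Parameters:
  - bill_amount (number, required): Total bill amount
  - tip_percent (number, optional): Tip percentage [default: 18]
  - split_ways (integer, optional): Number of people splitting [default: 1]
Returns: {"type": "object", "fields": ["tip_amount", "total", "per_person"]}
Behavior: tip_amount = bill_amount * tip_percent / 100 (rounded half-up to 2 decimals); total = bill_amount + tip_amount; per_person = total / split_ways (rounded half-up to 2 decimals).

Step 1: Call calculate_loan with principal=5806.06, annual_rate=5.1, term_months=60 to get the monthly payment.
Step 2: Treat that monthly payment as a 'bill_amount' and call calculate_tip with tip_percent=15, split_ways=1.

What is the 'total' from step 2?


Step 1: calculate_loan(principal=5806.06, annual_rate=5.1, term_months=60)
  r = 5.1 / 100 / 12 = 0.00425 (keep full precision)
  (1 + r)^60 = 1.28976452
  monthly_payment = 5806.06 * 0.00425 * 1.28976452 / (1.28976452 - 1) = 109.833715 -> 109.83
  total_payment = 109.83 * 60 = 6589.80
  total_interest = 6589.80 - 5806.06 = 783.74
  -> monthly_payment = 109.83
Step 2: calculate_tip(bill_amount=109.83, tip_percent=15, split_ways=1)
  tip_amount = 109.83 * 15/100 = 16.4745 -> 16.47
  total = 109.83 + 16.47 = 126.30
  per_person = 126.30 / 1 = 126.3 -> 126.30
  -> total = 126.30
$126.30


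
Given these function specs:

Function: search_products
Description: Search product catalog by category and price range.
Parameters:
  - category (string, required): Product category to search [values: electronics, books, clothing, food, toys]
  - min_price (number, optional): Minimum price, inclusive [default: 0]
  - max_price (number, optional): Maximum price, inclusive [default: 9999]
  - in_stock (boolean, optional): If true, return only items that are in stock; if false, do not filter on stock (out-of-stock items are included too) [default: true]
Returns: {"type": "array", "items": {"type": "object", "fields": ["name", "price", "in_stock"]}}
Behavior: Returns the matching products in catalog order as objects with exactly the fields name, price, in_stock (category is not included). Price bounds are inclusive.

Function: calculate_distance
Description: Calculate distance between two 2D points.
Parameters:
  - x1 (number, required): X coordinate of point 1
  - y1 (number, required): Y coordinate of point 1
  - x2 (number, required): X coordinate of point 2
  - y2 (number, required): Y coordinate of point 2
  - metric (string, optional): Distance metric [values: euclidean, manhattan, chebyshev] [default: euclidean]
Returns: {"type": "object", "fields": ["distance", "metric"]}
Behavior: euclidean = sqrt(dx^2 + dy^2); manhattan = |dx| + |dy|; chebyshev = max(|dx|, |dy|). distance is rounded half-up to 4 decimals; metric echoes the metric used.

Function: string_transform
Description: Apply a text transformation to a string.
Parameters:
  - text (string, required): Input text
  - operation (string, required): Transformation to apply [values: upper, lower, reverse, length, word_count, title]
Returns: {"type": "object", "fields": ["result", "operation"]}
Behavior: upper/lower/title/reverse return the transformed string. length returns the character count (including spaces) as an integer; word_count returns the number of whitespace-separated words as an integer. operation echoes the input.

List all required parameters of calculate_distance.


Parameters of calculate_distance and their required/optional flag:
  x1: required
  y1: required
  x2: required
  y2: required
  metric: optional
x1, x2, y1, y2


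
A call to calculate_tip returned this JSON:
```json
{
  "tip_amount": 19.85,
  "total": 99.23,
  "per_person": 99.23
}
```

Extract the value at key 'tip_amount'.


19.85


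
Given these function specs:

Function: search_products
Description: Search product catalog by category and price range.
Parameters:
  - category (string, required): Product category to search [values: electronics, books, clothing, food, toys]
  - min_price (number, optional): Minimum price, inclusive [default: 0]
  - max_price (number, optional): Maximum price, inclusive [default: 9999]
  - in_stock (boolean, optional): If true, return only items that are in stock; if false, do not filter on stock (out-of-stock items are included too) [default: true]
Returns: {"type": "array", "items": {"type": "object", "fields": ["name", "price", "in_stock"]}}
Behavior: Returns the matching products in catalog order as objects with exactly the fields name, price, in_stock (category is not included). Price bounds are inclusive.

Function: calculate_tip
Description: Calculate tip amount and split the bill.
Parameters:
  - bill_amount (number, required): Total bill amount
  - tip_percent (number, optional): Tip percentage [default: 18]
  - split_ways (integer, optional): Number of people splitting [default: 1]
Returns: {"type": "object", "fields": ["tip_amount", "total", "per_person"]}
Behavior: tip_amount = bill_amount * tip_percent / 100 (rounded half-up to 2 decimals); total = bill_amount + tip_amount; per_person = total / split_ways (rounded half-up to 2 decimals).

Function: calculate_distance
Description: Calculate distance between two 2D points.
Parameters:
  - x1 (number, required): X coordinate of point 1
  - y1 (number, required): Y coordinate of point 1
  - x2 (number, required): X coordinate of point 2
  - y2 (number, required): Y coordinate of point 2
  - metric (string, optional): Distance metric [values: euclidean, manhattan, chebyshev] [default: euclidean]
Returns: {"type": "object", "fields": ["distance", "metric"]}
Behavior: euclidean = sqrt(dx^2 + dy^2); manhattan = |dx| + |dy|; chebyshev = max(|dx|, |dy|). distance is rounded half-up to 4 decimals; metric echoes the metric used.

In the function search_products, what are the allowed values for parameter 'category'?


The search_products spec declares:
  - category (string, required): Product category to search [values: electronics, books, clothing, food, toys]
Allowed values:
electronics, books, clothing, food, toys


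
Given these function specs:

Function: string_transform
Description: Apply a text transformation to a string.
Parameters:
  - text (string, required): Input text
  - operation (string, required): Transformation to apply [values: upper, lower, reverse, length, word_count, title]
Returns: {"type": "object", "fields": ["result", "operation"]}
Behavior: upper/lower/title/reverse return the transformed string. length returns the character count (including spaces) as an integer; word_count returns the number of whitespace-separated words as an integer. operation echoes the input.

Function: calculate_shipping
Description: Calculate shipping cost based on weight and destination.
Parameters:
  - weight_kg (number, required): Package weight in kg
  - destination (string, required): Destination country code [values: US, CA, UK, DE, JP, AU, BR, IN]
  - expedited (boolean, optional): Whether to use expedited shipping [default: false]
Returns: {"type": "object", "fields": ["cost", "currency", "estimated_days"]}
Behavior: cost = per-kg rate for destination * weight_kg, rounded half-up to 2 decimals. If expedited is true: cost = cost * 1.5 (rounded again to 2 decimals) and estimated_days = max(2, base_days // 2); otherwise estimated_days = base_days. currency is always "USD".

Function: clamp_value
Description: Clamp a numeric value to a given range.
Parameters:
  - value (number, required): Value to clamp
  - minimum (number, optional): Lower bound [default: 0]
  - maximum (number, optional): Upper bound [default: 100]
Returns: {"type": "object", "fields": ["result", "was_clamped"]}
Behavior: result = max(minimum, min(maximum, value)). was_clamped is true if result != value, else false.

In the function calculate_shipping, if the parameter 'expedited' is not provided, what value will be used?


The calculate_shipping spec declares:
  - expedited (boolean, optional): Whether to use expedited shipping [default: false]
Default:
false


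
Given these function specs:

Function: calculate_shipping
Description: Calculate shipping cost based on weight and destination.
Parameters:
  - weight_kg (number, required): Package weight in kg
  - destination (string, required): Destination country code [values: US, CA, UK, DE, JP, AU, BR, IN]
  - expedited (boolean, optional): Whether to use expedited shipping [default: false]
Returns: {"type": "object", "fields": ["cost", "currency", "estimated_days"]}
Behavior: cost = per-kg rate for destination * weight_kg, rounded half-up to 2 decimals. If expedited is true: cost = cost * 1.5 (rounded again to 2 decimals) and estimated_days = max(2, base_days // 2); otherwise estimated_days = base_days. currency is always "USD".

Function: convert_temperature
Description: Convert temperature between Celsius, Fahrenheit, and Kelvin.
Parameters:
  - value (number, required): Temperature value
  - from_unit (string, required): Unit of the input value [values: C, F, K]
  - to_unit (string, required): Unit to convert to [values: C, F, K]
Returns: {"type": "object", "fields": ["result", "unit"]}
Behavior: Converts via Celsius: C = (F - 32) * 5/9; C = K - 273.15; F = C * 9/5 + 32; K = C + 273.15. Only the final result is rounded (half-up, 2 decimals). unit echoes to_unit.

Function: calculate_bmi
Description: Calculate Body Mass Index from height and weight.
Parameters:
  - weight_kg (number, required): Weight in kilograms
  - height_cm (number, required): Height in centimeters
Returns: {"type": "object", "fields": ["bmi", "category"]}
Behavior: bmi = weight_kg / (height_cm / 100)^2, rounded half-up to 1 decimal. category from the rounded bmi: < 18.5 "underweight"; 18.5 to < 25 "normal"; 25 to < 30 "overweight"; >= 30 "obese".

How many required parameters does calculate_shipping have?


Parameters of calculate_shipping: weight_kg (required), destination (required), expedited (optional)
Required count:
2


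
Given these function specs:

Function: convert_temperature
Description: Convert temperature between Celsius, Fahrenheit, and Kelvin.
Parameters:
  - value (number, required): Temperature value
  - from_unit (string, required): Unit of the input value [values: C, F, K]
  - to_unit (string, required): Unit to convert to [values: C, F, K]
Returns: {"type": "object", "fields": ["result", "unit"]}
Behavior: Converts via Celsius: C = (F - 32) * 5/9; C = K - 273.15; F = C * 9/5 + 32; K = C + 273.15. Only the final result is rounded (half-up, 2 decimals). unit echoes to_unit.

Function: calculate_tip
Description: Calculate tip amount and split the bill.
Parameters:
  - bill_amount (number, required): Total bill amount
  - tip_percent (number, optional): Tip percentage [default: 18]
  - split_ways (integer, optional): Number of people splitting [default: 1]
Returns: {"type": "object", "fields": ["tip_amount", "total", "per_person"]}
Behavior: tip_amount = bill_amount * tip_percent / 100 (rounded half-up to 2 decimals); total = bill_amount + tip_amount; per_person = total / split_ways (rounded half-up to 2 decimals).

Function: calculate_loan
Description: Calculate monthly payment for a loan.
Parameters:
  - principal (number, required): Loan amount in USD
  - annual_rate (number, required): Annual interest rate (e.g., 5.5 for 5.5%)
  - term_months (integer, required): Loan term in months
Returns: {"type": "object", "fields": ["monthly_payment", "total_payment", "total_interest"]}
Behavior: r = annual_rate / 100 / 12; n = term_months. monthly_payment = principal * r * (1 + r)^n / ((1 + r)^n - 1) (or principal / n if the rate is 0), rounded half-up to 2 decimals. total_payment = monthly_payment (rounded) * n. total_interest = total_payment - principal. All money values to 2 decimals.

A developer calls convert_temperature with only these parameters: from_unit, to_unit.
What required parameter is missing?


Required parameters: value, from_unit, to_unit
Provided: from_unit, to_unit
Missing: value
value


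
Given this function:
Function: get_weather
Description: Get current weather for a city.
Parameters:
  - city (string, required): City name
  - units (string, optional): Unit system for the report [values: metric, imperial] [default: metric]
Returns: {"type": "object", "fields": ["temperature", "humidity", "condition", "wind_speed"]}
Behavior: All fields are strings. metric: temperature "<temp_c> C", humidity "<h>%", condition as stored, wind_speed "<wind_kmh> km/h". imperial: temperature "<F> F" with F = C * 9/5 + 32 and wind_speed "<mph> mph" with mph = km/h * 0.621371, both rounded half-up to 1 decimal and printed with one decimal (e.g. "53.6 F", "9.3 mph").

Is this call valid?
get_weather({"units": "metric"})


Checking required parameters...
Missing required parameter: city
Invalid - missing required parameter 'city'


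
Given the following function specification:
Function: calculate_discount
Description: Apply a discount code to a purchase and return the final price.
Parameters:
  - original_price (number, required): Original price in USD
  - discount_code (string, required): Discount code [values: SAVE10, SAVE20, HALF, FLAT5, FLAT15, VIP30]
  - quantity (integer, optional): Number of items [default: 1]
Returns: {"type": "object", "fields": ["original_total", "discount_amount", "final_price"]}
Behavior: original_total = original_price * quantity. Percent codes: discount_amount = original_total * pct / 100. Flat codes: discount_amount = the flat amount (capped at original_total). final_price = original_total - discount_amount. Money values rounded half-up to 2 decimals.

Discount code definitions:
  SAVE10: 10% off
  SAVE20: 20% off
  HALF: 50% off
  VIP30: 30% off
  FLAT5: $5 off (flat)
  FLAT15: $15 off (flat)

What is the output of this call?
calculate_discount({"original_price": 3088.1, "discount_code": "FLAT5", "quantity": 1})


original_total = 3088.1 * 1 = 3088.10
FLAT5 = $5 flat: discount_amount = min(5.00, 3088.10) = 5.00
final_price = 3088.10 - 5.00 = 3083.10
Output:
{"original_total": 3088.1, "discount_amount": 5.0, "final_price": 3083.1}


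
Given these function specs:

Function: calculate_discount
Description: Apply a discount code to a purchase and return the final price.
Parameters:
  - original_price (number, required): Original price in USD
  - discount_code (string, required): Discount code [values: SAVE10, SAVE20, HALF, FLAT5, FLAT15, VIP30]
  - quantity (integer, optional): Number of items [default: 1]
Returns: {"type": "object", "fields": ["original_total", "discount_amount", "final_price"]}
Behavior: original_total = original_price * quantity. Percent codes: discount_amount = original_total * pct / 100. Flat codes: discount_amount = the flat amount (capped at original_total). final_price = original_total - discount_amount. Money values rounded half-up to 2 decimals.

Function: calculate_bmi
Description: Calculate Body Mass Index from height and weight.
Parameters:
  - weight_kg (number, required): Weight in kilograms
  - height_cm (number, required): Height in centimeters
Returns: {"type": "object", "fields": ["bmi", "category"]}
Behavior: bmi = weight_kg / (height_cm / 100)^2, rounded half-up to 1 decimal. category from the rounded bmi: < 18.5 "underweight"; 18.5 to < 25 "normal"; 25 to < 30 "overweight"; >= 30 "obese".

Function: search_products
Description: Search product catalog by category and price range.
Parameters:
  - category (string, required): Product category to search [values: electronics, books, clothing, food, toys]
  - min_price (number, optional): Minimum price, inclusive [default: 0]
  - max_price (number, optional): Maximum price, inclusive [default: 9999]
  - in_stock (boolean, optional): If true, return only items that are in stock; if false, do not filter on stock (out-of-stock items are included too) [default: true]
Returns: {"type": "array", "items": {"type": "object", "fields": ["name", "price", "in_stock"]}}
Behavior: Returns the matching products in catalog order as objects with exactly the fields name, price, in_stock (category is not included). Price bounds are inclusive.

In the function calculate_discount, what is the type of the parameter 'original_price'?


The calculate_discount spec declares:
  - original_price (number, required): Original price in USD
Type:
number


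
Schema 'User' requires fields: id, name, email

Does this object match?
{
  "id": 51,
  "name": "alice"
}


Checking required fields...
Missing: email
Invalid - missing required field 'email'


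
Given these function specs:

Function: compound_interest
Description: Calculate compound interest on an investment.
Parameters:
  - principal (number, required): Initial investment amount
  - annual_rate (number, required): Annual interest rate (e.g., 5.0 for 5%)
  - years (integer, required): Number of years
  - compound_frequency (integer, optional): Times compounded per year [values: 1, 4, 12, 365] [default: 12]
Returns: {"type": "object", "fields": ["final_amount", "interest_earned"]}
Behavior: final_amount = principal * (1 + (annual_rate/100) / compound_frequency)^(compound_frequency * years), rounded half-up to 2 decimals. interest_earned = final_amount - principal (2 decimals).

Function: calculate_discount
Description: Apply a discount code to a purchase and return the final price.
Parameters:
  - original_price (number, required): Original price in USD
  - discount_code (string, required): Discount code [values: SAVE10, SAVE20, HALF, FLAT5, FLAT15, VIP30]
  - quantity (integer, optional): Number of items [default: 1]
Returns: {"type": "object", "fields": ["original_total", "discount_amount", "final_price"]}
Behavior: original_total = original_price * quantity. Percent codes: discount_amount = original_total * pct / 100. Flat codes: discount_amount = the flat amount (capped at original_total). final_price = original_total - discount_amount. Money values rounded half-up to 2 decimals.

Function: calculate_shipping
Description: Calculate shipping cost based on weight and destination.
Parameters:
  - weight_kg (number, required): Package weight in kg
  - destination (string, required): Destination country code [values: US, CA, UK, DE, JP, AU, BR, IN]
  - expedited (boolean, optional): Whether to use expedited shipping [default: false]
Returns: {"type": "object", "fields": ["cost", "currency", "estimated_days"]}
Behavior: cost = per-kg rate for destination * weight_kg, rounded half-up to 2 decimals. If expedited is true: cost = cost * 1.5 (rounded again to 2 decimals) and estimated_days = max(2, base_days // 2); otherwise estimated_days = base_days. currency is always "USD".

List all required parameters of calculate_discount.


Parameters of calculate_discount and their required/optional flag:
  original_price: required
  discount_code: required
  quantity: optional
discount_code, original_price


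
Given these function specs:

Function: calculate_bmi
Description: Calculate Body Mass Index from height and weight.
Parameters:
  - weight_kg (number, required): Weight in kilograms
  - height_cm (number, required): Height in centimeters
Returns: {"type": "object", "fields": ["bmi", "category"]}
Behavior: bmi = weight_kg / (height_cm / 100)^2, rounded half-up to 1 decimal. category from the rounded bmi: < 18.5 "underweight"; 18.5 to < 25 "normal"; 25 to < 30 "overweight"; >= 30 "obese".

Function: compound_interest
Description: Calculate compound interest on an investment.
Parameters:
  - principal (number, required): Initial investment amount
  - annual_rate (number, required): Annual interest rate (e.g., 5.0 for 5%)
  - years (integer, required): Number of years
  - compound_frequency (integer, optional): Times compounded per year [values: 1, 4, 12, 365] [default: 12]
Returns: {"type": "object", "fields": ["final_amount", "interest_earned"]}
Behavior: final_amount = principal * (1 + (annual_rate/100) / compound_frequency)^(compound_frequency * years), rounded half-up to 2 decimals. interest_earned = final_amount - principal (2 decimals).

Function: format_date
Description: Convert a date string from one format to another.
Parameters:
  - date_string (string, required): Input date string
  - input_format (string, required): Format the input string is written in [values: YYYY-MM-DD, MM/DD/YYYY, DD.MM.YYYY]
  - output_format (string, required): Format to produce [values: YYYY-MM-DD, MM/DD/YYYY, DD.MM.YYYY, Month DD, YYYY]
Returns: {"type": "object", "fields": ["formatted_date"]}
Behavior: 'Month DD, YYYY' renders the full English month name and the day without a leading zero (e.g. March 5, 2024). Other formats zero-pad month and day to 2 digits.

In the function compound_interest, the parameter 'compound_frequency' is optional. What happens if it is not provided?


The compound_interest spec declares:
  - compound_frequency (integer, optional): Times compounded per year [values: 1, 4, 12, 365] [default: 12]
It defaults to 12


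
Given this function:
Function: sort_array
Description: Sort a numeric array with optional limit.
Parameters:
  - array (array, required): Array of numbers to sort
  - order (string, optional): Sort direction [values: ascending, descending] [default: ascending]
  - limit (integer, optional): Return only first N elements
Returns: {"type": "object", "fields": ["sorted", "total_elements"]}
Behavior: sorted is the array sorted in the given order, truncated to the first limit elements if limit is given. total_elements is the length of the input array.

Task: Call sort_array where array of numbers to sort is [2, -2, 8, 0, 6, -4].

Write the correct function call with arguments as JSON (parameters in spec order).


Mapping each described value to its parameter name:
  'Array of numbers to sort' -> array = [2, -2, 8, 0, 6, -4]
sort_array({"array": [2, -2, 8, 0, 6, -4]})


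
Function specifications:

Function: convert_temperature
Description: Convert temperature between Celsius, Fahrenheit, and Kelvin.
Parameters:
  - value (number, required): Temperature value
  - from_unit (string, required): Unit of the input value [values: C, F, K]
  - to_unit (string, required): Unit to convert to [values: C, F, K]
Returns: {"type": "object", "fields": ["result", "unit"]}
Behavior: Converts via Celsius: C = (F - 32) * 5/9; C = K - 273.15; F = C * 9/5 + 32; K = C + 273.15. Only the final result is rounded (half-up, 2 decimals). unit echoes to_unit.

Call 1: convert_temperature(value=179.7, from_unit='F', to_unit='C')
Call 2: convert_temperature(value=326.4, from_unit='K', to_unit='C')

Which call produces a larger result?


Call 1:
  To C: (179.7 - 32) * 5/9 = 82.055556
  Target is C: 82.055556
  Round to 2 decimals: 82.06
  -> 82.06 C
Call 2:
  To C: 326.4 - 273.15 = 53.25
  Target is C: 53.25
  Round to 2 decimals: 53.25
  -> 53.25 C
Call 1 (82.06 C)


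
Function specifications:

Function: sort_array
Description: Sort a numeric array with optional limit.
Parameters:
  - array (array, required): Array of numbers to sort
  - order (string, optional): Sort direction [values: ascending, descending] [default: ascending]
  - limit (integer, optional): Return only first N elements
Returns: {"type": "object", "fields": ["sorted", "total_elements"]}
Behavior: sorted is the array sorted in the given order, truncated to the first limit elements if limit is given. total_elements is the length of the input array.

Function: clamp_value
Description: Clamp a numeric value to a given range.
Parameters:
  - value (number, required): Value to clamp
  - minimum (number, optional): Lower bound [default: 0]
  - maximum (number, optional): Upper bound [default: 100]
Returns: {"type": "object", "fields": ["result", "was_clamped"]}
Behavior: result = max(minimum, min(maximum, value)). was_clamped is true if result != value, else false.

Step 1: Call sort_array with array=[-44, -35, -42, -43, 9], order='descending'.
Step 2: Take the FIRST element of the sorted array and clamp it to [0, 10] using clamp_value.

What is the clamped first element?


Step 1: sort_array(order=descending)
  sorted: [9, -35, -42, -43, -44]
  -> first element = 9
Step 2: clamp_value(value=9, minimum=0, maximum=10)
  result = max(0, min(10, 9)) = max(0, 9) = 9
  was_clamped = (9 != 9) = false
  -> result = 9
9


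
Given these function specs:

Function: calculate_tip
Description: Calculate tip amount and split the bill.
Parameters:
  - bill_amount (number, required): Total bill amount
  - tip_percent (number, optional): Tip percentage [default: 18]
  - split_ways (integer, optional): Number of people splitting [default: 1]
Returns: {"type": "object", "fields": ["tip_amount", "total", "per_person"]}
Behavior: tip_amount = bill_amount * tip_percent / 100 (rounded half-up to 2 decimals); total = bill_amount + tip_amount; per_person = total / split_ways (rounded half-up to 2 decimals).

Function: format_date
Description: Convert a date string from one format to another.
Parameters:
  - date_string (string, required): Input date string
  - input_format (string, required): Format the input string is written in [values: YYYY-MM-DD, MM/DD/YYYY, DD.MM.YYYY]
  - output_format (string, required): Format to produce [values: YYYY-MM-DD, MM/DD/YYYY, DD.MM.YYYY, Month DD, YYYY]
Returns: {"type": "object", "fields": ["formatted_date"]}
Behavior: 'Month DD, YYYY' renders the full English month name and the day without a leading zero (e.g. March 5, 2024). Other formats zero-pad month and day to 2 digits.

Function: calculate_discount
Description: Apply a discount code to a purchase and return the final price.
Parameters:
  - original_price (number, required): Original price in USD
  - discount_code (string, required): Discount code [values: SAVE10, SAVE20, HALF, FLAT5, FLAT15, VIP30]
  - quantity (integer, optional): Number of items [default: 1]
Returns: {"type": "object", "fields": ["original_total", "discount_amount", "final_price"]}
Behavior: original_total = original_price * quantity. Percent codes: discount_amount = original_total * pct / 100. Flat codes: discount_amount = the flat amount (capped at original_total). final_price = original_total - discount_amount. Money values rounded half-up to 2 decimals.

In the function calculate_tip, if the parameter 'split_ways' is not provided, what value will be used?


The calculate_tip spec declares:
  - split_ways (integer, optional): Number of people splitting [default: 1]
Default:
1
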